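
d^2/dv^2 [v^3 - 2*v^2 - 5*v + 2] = 6*v - 4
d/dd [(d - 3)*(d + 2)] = 2*d - 1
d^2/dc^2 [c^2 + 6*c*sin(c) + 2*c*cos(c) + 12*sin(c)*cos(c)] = -6*c*sin(c) - 2*c*cos(c) - 4*sin(c) - 24*sin(2*c) + 12*cos(c) + 2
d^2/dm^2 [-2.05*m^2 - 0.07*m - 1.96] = -4.10000000000000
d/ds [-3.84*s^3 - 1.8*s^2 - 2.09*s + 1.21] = -11.52*s^2 - 3.6*s - 2.09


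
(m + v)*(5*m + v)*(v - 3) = 5*m^2*v - 15*m^2 + 6*m*v^2 - 18*m*v + v^3 - 3*v^2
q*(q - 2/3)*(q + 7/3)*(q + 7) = q^4 + 26*q^3/3 + 91*q^2/9 - 98*q/9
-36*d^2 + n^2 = (-6*d + n)*(6*d + n)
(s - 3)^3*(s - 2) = s^4 - 11*s^3 + 45*s^2 - 81*s + 54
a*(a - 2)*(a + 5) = a^3 + 3*a^2 - 10*a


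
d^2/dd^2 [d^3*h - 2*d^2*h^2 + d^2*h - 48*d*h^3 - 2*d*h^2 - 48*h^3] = 2*h*(3*d - 2*h + 1)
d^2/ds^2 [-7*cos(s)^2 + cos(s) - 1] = -cos(s) + 14*cos(2*s)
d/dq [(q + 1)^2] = 2*q + 2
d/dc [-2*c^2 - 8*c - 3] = -4*c - 8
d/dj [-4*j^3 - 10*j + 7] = -12*j^2 - 10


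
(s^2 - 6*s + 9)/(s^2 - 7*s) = (s^2 - 6*s + 9)/(s*(s - 7))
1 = 1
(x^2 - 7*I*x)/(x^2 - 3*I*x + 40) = x*(x - 7*I)/(x^2 - 3*I*x + 40)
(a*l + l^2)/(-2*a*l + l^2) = (-a - l)/(2*a - l)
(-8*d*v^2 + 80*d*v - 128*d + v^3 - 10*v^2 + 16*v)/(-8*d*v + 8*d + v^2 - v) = (v^2 - 10*v + 16)/(v - 1)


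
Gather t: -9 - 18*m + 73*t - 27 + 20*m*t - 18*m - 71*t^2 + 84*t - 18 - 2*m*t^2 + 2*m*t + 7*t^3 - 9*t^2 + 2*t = -36*m + 7*t^3 + t^2*(-2*m - 80) + t*(22*m + 159) - 54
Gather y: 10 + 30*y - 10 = 30*y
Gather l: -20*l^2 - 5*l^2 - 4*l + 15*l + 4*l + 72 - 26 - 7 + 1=-25*l^2 + 15*l + 40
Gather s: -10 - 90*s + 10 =-90*s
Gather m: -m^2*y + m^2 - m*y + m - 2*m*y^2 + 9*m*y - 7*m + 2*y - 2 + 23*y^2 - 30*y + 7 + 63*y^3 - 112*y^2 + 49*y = m^2*(1 - y) + m*(-2*y^2 + 8*y - 6) + 63*y^3 - 89*y^2 + 21*y + 5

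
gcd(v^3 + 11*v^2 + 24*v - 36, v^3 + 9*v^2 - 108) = v^2 + 12*v + 36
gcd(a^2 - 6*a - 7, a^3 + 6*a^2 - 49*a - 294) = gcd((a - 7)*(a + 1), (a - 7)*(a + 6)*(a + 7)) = a - 7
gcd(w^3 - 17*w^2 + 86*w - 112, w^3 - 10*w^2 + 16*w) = w^2 - 10*w + 16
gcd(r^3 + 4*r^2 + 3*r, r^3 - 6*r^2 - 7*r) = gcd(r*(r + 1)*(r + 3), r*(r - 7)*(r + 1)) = r^2 + r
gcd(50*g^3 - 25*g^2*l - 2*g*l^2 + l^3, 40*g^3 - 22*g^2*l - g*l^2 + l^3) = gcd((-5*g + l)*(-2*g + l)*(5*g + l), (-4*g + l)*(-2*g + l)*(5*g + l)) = 10*g^2 - 3*g*l - l^2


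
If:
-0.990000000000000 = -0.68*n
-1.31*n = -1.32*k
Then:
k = 1.44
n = 1.46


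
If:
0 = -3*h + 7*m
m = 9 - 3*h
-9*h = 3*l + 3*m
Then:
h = 21/8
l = -9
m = 9/8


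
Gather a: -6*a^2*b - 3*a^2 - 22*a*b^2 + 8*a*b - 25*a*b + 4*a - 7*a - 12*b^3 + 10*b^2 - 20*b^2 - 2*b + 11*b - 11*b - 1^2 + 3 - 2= a^2*(-6*b - 3) + a*(-22*b^2 - 17*b - 3) - 12*b^3 - 10*b^2 - 2*b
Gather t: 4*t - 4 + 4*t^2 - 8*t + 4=4*t^2 - 4*t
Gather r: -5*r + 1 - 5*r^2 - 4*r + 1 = -5*r^2 - 9*r + 2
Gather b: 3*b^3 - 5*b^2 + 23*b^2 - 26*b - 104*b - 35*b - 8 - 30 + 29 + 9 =3*b^3 + 18*b^2 - 165*b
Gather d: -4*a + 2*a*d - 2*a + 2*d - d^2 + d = -6*a - d^2 + d*(2*a + 3)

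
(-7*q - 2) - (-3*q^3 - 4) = 3*q^3 - 7*q + 2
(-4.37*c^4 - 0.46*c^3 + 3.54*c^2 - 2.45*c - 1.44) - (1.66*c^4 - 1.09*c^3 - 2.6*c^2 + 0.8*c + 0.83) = -6.03*c^4 + 0.63*c^3 + 6.14*c^2 - 3.25*c - 2.27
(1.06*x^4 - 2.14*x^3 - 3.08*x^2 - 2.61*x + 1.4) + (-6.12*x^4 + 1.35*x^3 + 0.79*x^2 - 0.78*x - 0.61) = -5.06*x^4 - 0.79*x^3 - 2.29*x^2 - 3.39*x + 0.79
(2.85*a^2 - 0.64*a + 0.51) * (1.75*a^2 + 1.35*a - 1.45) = 4.9875*a^4 + 2.7275*a^3 - 4.104*a^2 + 1.6165*a - 0.7395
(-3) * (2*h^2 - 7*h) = -6*h^2 + 21*h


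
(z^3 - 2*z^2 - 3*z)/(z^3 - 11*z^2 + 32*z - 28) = z*(z^2 - 2*z - 3)/(z^3 - 11*z^2 + 32*z - 28)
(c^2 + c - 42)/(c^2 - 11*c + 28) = (c^2 + c - 42)/(c^2 - 11*c + 28)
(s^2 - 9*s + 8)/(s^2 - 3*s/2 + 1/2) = 2*(s - 8)/(2*s - 1)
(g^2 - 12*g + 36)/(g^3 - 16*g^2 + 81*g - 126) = (g - 6)/(g^2 - 10*g + 21)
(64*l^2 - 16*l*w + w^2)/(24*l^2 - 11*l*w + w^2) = (-8*l + w)/(-3*l + w)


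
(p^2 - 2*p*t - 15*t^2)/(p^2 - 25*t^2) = (p + 3*t)/(p + 5*t)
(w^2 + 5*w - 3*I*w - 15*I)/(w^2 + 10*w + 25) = (w - 3*I)/(w + 5)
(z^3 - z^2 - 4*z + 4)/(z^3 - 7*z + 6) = (z + 2)/(z + 3)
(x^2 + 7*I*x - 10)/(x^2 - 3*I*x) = (x^2 + 7*I*x - 10)/(x*(x - 3*I))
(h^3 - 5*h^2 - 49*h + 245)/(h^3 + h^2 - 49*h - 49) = (h - 5)/(h + 1)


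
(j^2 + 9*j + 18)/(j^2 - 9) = (j + 6)/(j - 3)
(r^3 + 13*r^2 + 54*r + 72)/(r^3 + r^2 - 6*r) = (r^2 + 10*r + 24)/(r*(r - 2))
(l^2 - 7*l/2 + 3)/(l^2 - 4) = (l - 3/2)/(l + 2)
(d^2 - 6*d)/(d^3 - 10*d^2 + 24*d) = 1/(d - 4)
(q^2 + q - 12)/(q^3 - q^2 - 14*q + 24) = 1/(q - 2)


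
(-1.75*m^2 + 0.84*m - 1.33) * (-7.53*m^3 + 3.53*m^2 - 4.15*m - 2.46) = 13.1775*m^5 - 12.5027*m^4 + 20.2426*m^3 - 3.8759*m^2 + 3.4531*m + 3.2718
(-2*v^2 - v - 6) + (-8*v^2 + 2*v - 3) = -10*v^2 + v - 9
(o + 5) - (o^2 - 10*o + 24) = -o^2 + 11*o - 19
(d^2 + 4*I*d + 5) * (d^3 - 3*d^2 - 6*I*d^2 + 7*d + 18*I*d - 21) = d^5 - 3*d^4 - 2*I*d^4 + 36*d^3 + 6*I*d^3 - 108*d^2 - 2*I*d^2 + 35*d + 6*I*d - 105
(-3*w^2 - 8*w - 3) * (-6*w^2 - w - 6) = 18*w^4 + 51*w^3 + 44*w^2 + 51*w + 18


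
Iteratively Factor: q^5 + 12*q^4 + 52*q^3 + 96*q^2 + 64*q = (q + 2)*(q^4 + 10*q^3 + 32*q^2 + 32*q) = (q + 2)^2*(q^3 + 8*q^2 + 16*q) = (q + 2)^2*(q + 4)*(q^2 + 4*q) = (q + 2)^2*(q + 4)^2*(q)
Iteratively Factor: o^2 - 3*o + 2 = (o - 1)*(o - 2)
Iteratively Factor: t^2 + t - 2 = (t - 1)*(t + 2)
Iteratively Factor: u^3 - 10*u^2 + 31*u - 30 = (u - 2)*(u^2 - 8*u + 15) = (u - 3)*(u - 2)*(u - 5)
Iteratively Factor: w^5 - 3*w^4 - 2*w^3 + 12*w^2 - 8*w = (w - 1)*(w^4 - 2*w^3 - 4*w^2 + 8*w) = w*(w - 1)*(w^3 - 2*w^2 - 4*w + 8) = w*(w - 2)*(w - 1)*(w^2 - 4) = w*(w - 2)*(w - 1)*(w + 2)*(w - 2)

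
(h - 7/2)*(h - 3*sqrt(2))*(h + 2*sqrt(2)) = h^3 - 7*h^2/2 - sqrt(2)*h^2 - 12*h + 7*sqrt(2)*h/2 + 42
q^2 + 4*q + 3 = (q + 1)*(q + 3)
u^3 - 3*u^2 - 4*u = u*(u - 4)*(u + 1)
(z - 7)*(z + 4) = z^2 - 3*z - 28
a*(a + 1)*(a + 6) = a^3 + 7*a^2 + 6*a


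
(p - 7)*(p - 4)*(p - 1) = p^3 - 12*p^2 + 39*p - 28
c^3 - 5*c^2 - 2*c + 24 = (c - 4)*(c - 3)*(c + 2)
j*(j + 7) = j^2 + 7*j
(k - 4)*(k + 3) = k^2 - k - 12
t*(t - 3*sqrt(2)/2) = t^2 - 3*sqrt(2)*t/2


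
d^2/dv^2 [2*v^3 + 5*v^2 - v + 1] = 12*v + 10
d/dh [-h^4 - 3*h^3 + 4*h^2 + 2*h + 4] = -4*h^3 - 9*h^2 + 8*h + 2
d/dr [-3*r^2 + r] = 1 - 6*r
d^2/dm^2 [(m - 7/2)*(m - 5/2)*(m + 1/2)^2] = 12*m^2 - 30*m + 6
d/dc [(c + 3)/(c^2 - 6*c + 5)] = (c^2 - 6*c - 2*(c - 3)*(c + 3) + 5)/(c^2 - 6*c + 5)^2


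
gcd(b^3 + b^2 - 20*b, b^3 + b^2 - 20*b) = b^3 + b^2 - 20*b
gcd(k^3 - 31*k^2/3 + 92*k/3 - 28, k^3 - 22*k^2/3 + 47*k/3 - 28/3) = k - 7/3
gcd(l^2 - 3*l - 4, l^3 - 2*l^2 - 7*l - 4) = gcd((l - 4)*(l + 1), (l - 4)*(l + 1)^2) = l^2 - 3*l - 4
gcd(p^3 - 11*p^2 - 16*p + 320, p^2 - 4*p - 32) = p - 8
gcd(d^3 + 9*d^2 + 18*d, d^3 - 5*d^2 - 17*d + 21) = d + 3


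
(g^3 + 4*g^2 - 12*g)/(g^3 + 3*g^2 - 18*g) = (g - 2)/(g - 3)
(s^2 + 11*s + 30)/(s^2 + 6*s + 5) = (s + 6)/(s + 1)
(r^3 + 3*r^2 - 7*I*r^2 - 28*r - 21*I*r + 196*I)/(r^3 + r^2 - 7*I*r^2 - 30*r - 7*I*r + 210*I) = (r^2 + 3*r - 28)/(r^2 + r - 30)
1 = 1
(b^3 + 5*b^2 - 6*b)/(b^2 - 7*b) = (b^2 + 5*b - 6)/(b - 7)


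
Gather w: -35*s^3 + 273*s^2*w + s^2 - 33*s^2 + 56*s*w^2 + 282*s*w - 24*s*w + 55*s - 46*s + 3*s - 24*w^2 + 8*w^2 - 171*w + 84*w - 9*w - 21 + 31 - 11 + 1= -35*s^3 - 32*s^2 + 12*s + w^2*(56*s - 16) + w*(273*s^2 + 258*s - 96)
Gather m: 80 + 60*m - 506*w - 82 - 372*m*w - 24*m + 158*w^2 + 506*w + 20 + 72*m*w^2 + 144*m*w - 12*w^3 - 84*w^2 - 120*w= m*(72*w^2 - 228*w + 36) - 12*w^3 + 74*w^2 - 120*w + 18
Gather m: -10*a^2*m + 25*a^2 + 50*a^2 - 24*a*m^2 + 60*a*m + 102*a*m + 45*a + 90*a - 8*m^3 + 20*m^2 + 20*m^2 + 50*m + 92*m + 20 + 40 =75*a^2 + 135*a - 8*m^3 + m^2*(40 - 24*a) + m*(-10*a^2 + 162*a + 142) + 60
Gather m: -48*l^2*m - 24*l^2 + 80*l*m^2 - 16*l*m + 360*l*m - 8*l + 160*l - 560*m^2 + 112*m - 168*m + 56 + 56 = -24*l^2 + 152*l + m^2*(80*l - 560) + m*(-48*l^2 + 344*l - 56) + 112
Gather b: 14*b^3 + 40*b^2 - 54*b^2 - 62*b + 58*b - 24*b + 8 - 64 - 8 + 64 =14*b^3 - 14*b^2 - 28*b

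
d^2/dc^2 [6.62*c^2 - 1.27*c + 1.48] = 13.2400000000000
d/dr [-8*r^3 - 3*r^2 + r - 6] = -24*r^2 - 6*r + 1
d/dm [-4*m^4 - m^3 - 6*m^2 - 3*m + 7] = -16*m^3 - 3*m^2 - 12*m - 3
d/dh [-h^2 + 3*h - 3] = 3 - 2*h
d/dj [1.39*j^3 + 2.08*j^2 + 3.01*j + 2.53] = 4.17*j^2 + 4.16*j + 3.01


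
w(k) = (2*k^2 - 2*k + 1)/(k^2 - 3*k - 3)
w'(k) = (3 - 2*k)*(2*k^2 - 2*k + 1)/(k^2 - 3*k - 3)^2 + (4*k - 2)/(k^2 - 3*k - 3)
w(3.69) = -45.94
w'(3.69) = -471.42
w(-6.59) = 1.68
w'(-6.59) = -0.02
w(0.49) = -0.12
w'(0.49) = 0.07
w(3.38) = -9.96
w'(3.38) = -28.55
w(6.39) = 3.74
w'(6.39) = -0.70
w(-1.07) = 4.01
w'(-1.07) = 10.57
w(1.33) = -0.36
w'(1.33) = -0.61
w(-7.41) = 1.69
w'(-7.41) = -0.02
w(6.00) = 4.07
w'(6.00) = -0.97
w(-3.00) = 1.67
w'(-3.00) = 0.07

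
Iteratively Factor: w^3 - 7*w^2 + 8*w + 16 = (w + 1)*(w^2 - 8*w + 16) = (w - 4)*(w + 1)*(w - 4)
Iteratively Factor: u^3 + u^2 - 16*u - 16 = (u - 4)*(u^2 + 5*u + 4) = (u - 4)*(u + 4)*(u + 1)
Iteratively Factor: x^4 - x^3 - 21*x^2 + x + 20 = (x + 4)*(x^3 - 5*x^2 - x + 5) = (x - 1)*(x + 4)*(x^2 - 4*x - 5) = (x - 5)*(x - 1)*(x + 4)*(x + 1)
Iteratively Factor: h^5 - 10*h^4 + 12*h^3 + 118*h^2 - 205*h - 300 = (h - 5)*(h^4 - 5*h^3 - 13*h^2 + 53*h + 60) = (h - 5)*(h + 1)*(h^3 - 6*h^2 - 7*h + 60) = (h - 5)*(h - 4)*(h + 1)*(h^2 - 2*h - 15) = (h - 5)^2*(h - 4)*(h + 1)*(h + 3)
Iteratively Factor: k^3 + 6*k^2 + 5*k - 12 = (k + 3)*(k^2 + 3*k - 4) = (k - 1)*(k + 3)*(k + 4)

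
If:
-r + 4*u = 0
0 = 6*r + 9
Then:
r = -3/2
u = -3/8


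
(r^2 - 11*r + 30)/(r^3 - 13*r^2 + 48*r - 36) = (r - 5)/(r^2 - 7*r + 6)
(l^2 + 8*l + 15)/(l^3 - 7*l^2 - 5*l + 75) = (l + 5)/(l^2 - 10*l + 25)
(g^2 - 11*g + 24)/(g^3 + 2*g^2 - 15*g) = (g - 8)/(g*(g + 5))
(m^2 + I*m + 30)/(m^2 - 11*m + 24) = (m^2 + I*m + 30)/(m^2 - 11*m + 24)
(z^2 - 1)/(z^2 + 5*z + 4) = (z - 1)/(z + 4)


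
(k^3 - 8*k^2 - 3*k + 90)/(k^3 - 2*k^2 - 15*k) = (k - 6)/k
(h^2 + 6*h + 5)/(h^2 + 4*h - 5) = (h + 1)/(h - 1)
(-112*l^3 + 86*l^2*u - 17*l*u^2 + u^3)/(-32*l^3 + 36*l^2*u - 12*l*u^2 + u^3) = (-7*l + u)/(-2*l + u)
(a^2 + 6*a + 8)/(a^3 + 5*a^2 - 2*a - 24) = (a + 2)/(a^2 + a - 6)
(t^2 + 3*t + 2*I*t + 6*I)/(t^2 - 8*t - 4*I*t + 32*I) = (t^2 + t*(3 + 2*I) + 6*I)/(t^2 - 4*t*(2 + I) + 32*I)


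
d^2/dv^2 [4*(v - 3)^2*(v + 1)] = 24*v - 40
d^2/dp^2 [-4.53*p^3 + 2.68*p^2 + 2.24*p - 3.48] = 5.36 - 27.18*p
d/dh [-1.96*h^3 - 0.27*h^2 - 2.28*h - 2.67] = -5.88*h^2 - 0.54*h - 2.28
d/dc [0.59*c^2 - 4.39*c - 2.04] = 1.18*c - 4.39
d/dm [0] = 0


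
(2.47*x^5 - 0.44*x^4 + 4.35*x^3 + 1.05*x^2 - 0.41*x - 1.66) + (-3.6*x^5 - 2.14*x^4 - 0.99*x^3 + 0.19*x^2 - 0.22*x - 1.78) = -1.13*x^5 - 2.58*x^4 + 3.36*x^3 + 1.24*x^2 - 0.63*x - 3.44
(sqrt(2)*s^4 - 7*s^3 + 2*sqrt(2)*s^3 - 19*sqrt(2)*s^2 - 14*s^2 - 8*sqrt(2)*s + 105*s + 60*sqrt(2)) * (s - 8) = sqrt(2)*s^5 - 6*sqrt(2)*s^4 - 7*s^4 - 35*sqrt(2)*s^3 + 42*s^3 + 144*sqrt(2)*s^2 + 217*s^2 - 840*s + 124*sqrt(2)*s - 480*sqrt(2)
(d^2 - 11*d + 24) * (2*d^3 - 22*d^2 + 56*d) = 2*d^5 - 44*d^4 + 346*d^3 - 1144*d^2 + 1344*d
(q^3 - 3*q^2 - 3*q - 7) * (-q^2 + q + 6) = -q^5 + 4*q^4 + 6*q^3 - 14*q^2 - 25*q - 42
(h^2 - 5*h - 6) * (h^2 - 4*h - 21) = h^4 - 9*h^3 - 7*h^2 + 129*h + 126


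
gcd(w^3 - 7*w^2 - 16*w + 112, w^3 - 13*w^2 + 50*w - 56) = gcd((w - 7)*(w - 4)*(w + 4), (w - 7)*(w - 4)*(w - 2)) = w^2 - 11*w + 28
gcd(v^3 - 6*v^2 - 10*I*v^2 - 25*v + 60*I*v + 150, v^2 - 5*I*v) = v - 5*I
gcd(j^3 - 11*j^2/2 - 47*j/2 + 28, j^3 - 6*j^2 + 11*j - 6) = j - 1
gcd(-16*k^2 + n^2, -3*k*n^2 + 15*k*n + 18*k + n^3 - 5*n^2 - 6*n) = 1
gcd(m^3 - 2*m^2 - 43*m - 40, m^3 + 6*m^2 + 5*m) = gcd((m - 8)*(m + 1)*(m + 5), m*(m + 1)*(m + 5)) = m^2 + 6*m + 5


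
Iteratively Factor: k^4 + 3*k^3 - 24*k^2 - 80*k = (k + 4)*(k^3 - k^2 - 20*k) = k*(k + 4)*(k^2 - k - 20) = k*(k + 4)^2*(k - 5)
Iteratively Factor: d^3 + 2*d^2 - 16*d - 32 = (d + 2)*(d^2 - 16) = (d - 4)*(d + 2)*(d + 4)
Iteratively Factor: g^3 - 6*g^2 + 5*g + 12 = (g - 3)*(g^2 - 3*g - 4) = (g - 3)*(g + 1)*(g - 4)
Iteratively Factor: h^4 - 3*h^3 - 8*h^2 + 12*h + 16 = (h + 2)*(h^3 - 5*h^2 + 2*h + 8) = (h - 4)*(h + 2)*(h^2 - h - 2) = (h - 4)*(h + 1)*(h + 2)*(h - 2)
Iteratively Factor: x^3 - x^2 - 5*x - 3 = (x - 3)*(x^2 + 2*x + 1) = (x - 3)*(x + 1)*(x + 1)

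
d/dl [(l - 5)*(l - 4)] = 2*l - 9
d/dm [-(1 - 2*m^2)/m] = 2 + m^(-2)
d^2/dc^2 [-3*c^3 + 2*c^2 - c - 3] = 4 - 18*c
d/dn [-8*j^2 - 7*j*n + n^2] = -7*j + 2*n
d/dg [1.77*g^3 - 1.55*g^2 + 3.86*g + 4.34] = 5.31*g^2 - 3.1*g + 3.86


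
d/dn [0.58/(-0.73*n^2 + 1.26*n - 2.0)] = (0.8468*n - 0.7308)/(0.73*n^2 - 1.26*n + 2.0)^2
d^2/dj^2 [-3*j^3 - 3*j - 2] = -18*j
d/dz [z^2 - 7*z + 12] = 2*z - 7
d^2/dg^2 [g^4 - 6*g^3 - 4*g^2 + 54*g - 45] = 12*g^2 - 36*g - 8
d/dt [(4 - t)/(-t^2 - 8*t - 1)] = (t^2 + 8*t - 2*(t - 4)*(t + 4) + 1)/(t^2 + 8*t + 1)^2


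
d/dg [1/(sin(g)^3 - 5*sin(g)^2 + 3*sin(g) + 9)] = (1 - 3*sin(g))*cos(g)/((sin(g) - 3)^3*(sin(g) + 1)^2)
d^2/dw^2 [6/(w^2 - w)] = 12*(-w*(w - 1) + (2*w - 1)^2)/(w^3*(w - 1)^3)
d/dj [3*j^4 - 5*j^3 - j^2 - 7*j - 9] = 12*j^3 - 15*j^2 - 2*j - 7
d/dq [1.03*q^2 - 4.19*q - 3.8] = 2.06*q - 4.19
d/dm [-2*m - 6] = -2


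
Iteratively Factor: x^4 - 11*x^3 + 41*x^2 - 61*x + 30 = (x - 3)*(x^3 - 8*x^2 + 17*x - 10) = (x - 3)*(x - 2)*(x^2 - 6*x + 5) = (x - 3)*(x - 2)*(x - 1)*(x - 5)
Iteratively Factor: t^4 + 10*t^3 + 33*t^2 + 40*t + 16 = (t + 1)*(t^3 + 9*t^2 + 24*t + 16) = (t + 1)^2*(t^2 + 8*t + 16) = (t + 1)^2*(t + 4)*(t + 4)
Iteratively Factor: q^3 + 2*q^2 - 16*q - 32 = (q - 4)*(q^2 + 6*q + 8) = (q - 4)*(q + 2)*(q + 4)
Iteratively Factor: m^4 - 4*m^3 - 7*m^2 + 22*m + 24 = (m + 1)*(m^3 - 5*m^2 - 2*m + 24) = (m - 3)*(m + 1)*(m^2 - 2*m - 8) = (m - 4)*(m - 3)*(m + 1)*(m + 2)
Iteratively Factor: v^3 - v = (v + 1)*(v^2 - v) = (v - 1)*(v + 1)*(v)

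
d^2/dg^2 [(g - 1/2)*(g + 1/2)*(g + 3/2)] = 6*g + 3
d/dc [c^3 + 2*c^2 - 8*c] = 3*c^2 + 4*c - 8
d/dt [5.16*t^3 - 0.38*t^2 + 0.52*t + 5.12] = 15.48*t^2 - 0.76*t + 0.52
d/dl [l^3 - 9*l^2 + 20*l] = 3*l^2 - 18*l + 20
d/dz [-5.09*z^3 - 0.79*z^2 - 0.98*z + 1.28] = -15.27*z^2 - 1.58*z - 0.98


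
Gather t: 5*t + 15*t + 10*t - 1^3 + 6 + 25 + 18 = 30*t + 48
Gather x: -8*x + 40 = 40 - 8*x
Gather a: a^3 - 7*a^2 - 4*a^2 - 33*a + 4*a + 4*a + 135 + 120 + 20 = a^3 - 11*a^2 - 25*a + 275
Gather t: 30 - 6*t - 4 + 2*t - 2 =24 - 4*t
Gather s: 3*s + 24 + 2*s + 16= 5*s + 40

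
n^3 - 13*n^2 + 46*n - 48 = (n - 8)*(n - 3)*(n - 2)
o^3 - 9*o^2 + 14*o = o*(o - 7)*(o - 2)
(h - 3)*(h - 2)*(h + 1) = h^3 - 4*h^2 + h + 6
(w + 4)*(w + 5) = w^2 + 9*w + 20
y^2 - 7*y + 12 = (y - 4)*(y - 3)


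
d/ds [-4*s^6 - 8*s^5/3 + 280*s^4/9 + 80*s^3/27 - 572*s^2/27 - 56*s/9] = -24*s^5 - 40*s^4/3 + 1120*s^3/9 + 80*s^2/9 - 1144*s/27 - 56/9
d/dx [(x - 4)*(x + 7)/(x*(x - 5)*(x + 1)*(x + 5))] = 2*(-x^5 - 5*x^4 + 53*x^3 + 67*x^2 - 700*x - 350)/(x^2*(x^6 + 2*x^5 - 49*x^4 - 100*x^3 + 575*x^2 + 1250*x + 625))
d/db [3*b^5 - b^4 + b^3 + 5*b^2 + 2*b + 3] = 15*b^4 - 4*b^3 + 3*b^2 + 10*b + 2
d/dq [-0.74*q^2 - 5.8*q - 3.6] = -1.48*q - 5.8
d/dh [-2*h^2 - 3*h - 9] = -4*h - 3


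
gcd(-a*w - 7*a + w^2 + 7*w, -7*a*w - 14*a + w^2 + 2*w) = 1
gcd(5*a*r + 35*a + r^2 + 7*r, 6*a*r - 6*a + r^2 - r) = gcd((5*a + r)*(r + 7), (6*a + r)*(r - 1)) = 1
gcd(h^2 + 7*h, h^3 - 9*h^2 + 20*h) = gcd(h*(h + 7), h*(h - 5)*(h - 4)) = h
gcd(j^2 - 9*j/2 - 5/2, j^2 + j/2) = j + 1/2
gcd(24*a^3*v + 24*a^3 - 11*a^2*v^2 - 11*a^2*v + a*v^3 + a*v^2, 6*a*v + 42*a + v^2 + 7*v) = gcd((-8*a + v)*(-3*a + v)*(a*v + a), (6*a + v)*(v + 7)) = 1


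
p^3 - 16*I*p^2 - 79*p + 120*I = (p - 8*I)*(p - 5*I)*(p - 3*I)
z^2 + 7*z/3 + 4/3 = (z + 1)*(z + 4/3)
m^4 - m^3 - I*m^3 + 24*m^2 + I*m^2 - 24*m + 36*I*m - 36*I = (m - 1)*(m - 6*I)*(m + 2*I)*(m + 3*I)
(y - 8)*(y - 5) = y^2 - 13*y + 40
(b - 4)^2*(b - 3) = b^3 - 11*b^2 + 40*b - 48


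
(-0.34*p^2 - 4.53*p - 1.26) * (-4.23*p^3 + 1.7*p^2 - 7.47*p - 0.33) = 1.4382*p^5 + 18.5839*p^4 + 0.1686*p^3 + 31.8093*p^2 + 10.9071*p + 0.4158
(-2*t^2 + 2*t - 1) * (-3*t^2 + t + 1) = 6*t^4 - 8*t^3 + 3*t^2 + t - 1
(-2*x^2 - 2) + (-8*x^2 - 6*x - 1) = -10*x^2 - 6*x - 3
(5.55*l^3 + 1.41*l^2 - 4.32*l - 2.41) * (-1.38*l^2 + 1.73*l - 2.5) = -7.659*l^5 + 7.6557*l^4 - 5.4741*l^3 - 7.6728*l^2 + 6.6307*l + 6.025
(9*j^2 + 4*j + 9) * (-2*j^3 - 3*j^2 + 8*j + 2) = -18*j^5 - 35*j^4 + 42*j^3 + 23*j^2 + 80*j + 18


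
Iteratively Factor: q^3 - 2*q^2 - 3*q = (q)*(q^2 - 2*q - 3) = q*(q + 1)*(q - 3)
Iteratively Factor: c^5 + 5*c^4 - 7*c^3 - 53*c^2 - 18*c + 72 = (c + 3)*(c^4 + 2*c^3 - 13*c^2 - 14*c + 24) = (c - 3)*(c + 3)*(c^3 + 5*c^2 + 2*c - 8) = (c - 3)*(c + 2)*(c + 3)*(c^2 + 3*c - 4) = (c - 3)*(c + 2)*(c + 3)*(c + 4)*(c - 1)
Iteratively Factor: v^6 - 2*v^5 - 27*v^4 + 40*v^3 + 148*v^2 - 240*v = (v - 2)*(v^5 - 27*v^3 - 14*v^2 + 120*v) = (v - 2)*(v + 3)*(v^4 - 3*v^3 - 18*v^2 + 40*v) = (v - 2)*(v + 3)*(v + 4)*(v^3 - 7*v^2 + 10*v) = (v - 5)*(v - 2)*(v + 3)*(v + 4)*(v^2 - 2*v) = v*(v - 5)*(v - 2)*(v + 3)*(v + 4)*(v - 2)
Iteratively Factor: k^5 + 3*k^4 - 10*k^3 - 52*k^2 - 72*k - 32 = (k + 2)*(k^4 + k^3 - 12*k^2 - 28*k - 16) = (k - 4)*(k + 2)*(k^3 + 5*k^2 + 8*k + 4) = (k - 4)*(k + 2)^2*(k^2 + 3*k + 2) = (k - 4)*(k + 1)*(k + 2)^2*(k + 2)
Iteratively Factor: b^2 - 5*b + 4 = (b - 1)*(b - 4)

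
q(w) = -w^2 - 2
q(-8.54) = -74.93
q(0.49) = -2.24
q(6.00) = -38.00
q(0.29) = -2.08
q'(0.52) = -1.04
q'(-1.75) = 3.50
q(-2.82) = -9.95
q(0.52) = -2.27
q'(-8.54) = 17.08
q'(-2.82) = 5.64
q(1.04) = -3.08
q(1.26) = -3.59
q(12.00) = -146.00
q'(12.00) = -24.00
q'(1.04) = -2.08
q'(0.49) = -0.98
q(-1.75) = -5.06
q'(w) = -2*w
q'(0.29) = -0.58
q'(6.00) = -12.00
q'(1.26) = -2.52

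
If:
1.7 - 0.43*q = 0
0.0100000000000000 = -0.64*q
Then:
No Solution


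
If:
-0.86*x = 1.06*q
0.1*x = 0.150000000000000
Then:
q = -1.22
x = 1.50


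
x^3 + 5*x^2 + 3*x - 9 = (x - 1)*(x + 3)^2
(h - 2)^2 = h^2 - 4*h + 4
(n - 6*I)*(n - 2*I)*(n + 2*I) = n^3 - 6*I*n^2 + 4*n - 24*I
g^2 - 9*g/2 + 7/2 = (g - 7/2)*(g - 1)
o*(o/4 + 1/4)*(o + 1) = o^3/4 + o^2/2 + o/4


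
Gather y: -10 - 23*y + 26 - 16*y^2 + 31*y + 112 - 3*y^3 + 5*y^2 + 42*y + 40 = -3*y^3 - 11*y^2 + 50*y + 168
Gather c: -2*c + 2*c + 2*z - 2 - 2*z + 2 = 0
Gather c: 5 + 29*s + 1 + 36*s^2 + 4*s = 36*s^2 + 33*s + 6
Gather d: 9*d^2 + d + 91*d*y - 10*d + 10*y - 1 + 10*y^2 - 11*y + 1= 9*d^2 + d*(91*y - 9) + 10*y^2 - y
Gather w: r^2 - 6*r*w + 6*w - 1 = r^2 + w*(6 - 6*r) - 1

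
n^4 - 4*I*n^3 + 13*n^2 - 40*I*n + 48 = (n - 4*I)^2*(n + I)*(n + 3*I)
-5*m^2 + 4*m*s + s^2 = (-m + s)*(5*m + s)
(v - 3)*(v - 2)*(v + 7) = v^3 + 2*v^2 - 29*v + 42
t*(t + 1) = t^2 + t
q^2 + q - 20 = (q - 4)*(q + 5)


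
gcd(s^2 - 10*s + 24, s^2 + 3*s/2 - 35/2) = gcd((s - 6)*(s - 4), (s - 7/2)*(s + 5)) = 1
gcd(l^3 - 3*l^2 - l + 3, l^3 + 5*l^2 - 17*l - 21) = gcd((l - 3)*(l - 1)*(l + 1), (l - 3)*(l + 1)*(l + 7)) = l^2 - 2*l - 3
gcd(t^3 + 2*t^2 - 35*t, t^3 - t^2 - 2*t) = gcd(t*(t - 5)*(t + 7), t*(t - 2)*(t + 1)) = t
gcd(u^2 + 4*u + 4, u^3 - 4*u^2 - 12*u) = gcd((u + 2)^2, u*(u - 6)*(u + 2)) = u + 2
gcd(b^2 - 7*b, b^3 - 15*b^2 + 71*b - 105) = b - 7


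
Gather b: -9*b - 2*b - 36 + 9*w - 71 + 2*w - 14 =-11*b + 11*w - 121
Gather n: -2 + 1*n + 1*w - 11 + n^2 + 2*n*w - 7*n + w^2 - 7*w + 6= n^2 + n*(2*w - 6) + w^2 - 6*w - 7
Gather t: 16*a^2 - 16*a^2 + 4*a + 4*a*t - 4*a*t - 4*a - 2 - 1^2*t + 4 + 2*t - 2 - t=0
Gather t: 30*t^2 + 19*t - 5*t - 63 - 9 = 30*t^2 + 14*t - 72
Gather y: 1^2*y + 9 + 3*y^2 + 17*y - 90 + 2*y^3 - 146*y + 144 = 2*y^3 + 3*y^2 - 128*y + 63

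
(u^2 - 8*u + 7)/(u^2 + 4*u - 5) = (u - 7)/(u + 5)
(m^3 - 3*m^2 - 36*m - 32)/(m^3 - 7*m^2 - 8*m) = (m + 4)/m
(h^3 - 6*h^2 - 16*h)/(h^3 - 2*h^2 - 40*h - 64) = h/(h + 4)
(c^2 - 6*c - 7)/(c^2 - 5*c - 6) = (c - 7)/(c - 6)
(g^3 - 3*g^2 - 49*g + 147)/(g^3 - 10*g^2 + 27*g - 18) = (g^2 - 49)/(g^2 - 7*g + 6)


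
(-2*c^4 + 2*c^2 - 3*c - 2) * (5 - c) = 2*c^5 - 10*c^4 - 2*c^3 + 13*c^2 - 13*c - 10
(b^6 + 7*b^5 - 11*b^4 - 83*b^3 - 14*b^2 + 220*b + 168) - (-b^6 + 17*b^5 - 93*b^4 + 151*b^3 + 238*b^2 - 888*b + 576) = 2*b^6 - 10*b^5 + 82*b^4 - 234*b^3 - 252*b^2 + 1108*b - 408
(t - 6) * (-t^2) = -t^3 + 6*t^2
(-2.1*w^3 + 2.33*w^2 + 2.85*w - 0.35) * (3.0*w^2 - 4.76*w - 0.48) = -6.3*w^5 + 16.986*w^4 - 1.5328*w^3 - 15.7344*w^2 + 0.298*w + 0.168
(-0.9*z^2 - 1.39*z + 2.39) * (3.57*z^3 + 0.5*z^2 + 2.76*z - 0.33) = -3.213*z^5 - 5.4123*z^4 + 5.3533*z^3 - 2.3444*z^2 + 7.0551*z - 0.7887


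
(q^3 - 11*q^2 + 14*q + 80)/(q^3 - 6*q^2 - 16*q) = (q - 5)/q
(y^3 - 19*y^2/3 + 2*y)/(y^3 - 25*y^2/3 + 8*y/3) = (y - 6)/(y - 8)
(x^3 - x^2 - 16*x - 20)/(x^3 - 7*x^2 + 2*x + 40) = (x + 2)/(x - 4)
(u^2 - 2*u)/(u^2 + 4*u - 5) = u*(u - 2)/(u^2 + 4*u - 5)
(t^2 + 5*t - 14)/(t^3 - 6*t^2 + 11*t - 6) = (t + 7)/(t^2 - 4*t + 3)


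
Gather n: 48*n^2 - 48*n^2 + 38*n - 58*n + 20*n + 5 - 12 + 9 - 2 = 0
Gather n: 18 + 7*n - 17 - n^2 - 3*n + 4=-n^2 + 4*n + 5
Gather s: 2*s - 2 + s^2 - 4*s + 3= s^2 - 2*s + 1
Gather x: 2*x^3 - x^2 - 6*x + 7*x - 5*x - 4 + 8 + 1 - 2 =2*x^3 - x^2 - 4*x + 3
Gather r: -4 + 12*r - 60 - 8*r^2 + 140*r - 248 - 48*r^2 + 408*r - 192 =-56*r^2 + 560*r - 504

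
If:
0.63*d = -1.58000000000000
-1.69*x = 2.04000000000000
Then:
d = -2.51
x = -1.21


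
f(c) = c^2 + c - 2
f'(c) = 2*c + 1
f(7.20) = 57.04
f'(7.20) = 15.40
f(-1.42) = -1.40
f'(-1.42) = -1.84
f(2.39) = 6.10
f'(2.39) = 5.78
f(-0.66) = -2.22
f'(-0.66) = -0.32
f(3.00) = 10.00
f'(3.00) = 7.00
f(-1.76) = -0.66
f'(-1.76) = -2.52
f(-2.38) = 1.28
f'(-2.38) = -3.76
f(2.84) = 8.91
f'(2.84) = 6.68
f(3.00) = 10.00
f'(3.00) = 7.00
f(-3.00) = 4.00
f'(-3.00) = -5.00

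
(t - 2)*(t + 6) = t^2 + 4*t - 12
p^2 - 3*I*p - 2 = (p - 2*I)*(p - I)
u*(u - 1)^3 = u^4 - 3*u^3 + 3*u^2 - u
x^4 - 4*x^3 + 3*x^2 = x^2*(x - 3)*(x - 1)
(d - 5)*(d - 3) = d^2 - 8*d + 15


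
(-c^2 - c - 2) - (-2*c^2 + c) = c^2 - 2*c - 2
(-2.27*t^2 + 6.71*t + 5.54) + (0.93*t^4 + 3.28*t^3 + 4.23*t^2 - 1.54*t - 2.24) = 0.93*t^4 + 3.28*t^3 + 1.96*t^2 + 5.17*t + 3.3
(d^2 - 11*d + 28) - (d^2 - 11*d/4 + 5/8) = 219/8 - 33*d/4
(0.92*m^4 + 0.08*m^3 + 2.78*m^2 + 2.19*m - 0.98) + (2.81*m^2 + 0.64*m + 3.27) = 0.92*m^4 + 0.08*m^3 + 5.59*m^2 + 2.83*m + 2.29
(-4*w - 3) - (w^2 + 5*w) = -w^2 - 9*w - 3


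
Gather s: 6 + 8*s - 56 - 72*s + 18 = -64*s - 32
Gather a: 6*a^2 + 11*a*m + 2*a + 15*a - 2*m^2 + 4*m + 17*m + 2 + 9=6*a^2 + a*(11*m + 17) - 2*m^2 + 21*m + 11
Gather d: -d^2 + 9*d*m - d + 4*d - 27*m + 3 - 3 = -d^2 + d*(9*m + 3) - 27*m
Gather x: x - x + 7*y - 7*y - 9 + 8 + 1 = 0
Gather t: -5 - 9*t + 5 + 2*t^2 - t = 2*t^2 - 10*t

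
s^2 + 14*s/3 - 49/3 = (s - 7/3)*(s + 7)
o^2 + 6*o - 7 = (o - 1)*(o + 7)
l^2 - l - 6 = (l - 3)*(l + 2)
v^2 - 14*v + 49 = (v - 7)^2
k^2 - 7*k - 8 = (k - 8)*(k + 1)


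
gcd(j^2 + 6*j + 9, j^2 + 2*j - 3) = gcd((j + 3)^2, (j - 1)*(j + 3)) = j + 3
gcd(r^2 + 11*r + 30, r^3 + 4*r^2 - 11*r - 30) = r + 5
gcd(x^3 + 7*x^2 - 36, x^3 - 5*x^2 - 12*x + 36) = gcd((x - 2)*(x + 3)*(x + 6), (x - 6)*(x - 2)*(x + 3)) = x^2 + x - 6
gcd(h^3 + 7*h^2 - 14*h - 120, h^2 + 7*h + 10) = h + 5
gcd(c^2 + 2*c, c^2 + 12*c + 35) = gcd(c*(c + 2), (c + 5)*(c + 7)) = 1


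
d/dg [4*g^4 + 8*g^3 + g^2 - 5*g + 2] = 16*g^3 + 24*g^2 + 2*g - 5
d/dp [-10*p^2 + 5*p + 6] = 5 - 20*p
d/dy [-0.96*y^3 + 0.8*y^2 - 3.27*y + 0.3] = -2.88*y^2 + 1.6*y - 3.27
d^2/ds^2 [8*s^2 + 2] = 16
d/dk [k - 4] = 1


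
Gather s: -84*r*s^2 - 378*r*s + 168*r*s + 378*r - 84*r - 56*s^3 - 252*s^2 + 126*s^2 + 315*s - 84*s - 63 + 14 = 294*r - 56*s^3 + s^2*(-84*r - 126) + s*(231 - 210*r) - 49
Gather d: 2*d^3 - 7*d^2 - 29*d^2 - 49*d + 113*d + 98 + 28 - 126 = 2*d^3 - 36*d^2 + 64*d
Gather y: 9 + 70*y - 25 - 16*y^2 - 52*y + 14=-16*y^2 + 18*y - 2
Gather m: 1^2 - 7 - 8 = -14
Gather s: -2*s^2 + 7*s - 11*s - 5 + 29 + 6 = -2*s^2 - 4*s + 30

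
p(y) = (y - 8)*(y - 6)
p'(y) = 2*y - 14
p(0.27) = 44.29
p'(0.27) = -13.46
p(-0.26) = 51.71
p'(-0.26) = -14.52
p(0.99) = 35.12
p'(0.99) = -12.02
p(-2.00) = 80.00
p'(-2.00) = -18.00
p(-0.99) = 62.84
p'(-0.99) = -15.98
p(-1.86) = 77.50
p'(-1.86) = -17.72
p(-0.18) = 50.55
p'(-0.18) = -14.36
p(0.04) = 47.44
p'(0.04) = -13.92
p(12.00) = 24.00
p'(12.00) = 10.00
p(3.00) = 15.00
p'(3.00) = -8.00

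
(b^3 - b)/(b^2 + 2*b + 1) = b*(b - 1)/(b + 1)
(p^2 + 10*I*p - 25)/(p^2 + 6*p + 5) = (p^2 + 10*I*p - 25)/(p^2 + 6*p + 5)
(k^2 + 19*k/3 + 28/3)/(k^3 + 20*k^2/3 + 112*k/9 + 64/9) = 3*(3*k + 7)/(9*k^2 + 24*k + 16)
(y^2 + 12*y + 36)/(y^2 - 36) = (y + 6)/(y - 6)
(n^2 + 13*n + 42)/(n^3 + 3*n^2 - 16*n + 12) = (n + 7)/(n^2 - 3*n + 2)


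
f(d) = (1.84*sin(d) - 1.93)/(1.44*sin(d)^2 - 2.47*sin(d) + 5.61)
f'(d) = (-2.88*sin(d)*cos(d) + 2.47*cos(d))*(1.84*sin(d) - 1.93)/(1.44*sin(d)^2 - 2.47*sin(d) + 5.61)^2 + 1.84*cos(d)/(1.44*sin(d)^2 - 2.47*sin(d) + 5.61)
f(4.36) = -0.40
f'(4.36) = 0.01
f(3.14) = -0.34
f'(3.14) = -0.18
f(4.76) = -0.40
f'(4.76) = -0.00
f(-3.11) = -0.35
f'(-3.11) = -0.17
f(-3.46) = -0.27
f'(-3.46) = -0.27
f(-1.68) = -0.40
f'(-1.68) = 0.00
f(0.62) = -0.18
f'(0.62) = 0.30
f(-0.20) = -0.37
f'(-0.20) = 0.11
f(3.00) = -0.32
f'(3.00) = -0.22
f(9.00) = -0.24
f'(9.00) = -0.29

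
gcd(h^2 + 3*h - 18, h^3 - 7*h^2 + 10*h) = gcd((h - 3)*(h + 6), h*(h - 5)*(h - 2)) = 1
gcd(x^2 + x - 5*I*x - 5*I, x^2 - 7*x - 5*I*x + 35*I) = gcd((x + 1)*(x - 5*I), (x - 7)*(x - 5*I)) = x - 5*I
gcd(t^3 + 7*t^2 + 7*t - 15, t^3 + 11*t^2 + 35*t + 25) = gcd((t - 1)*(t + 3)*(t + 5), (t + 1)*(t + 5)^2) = t + 5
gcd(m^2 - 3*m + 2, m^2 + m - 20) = 1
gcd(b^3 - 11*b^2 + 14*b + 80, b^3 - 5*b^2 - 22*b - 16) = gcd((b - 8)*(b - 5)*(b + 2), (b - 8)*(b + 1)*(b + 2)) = b^2 - 6*b - 16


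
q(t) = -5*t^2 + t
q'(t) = 1 - 10*t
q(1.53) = -10.17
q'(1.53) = -14.30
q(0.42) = -0.46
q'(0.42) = -3.20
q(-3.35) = -59.46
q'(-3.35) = 34.50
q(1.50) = -9.75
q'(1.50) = -14.00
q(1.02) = -4.18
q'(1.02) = -9.20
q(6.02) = -175.18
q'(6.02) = -59.20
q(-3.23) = -55.39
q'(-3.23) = 33.30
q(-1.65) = -15.26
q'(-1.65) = 17.50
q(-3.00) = -48.00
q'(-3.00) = 31.00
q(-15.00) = -1140.00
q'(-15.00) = 151.00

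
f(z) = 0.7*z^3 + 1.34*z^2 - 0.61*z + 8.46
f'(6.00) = 91.07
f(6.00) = 204.24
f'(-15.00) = 431.69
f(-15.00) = -2043.39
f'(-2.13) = 3.21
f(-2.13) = 9.07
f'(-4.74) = 33.87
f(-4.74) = -33.09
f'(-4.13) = 24.14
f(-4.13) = -15.48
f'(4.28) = 49.33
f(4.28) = 85.28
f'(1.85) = 11.54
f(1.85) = 16.35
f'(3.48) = 34.15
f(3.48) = 52.07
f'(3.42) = 33.12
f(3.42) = 50.05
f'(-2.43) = 5.28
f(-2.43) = 7.81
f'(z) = 2.1*z^2 + 2.68*z - 0.61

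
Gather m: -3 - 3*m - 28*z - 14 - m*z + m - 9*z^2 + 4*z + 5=m*(-z - 2) - 9*z^2 - 24*z - 12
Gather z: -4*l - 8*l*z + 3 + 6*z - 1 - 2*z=-4*l + z*(4 - 8*l) + 2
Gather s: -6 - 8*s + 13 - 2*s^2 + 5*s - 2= -2*s^2 - 3*s + 5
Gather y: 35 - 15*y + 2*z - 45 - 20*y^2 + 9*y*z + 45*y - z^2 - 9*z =-20*y^2 + y*(9*z + 30) - z^2 - 7*z - 10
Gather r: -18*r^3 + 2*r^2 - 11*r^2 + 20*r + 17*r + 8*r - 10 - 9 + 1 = -18*r^3 - 9*r^2 + 45*r - 18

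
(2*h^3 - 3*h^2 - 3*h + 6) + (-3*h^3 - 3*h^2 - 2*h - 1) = -h^3 - 6*h^2 - 5*h + 5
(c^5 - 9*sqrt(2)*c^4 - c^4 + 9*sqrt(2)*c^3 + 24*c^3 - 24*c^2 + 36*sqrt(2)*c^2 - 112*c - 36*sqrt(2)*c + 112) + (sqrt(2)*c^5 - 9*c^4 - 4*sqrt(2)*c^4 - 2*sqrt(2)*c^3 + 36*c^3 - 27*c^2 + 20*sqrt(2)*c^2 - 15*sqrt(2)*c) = c^5 + sqrt(2)*c^5 - 13*sqrt(2)*c^4 - 10*c^4 + 7*sqrt(2)*c^3 + 60*c^3 - 51*c^2 + 56*sqrt(2)*c^2 - 112*c - 51*sqrt(2)*c + 112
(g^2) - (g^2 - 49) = 49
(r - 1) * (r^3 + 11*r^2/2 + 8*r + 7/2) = r^4 + 9*r^3/2 + 5*r^2/2 - 9*r/2 - 7/2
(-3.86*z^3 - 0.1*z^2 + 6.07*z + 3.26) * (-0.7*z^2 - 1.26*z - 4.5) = 2.702*z^5 + 4.9336*z^4 + 13.247*z^3 - 9.4802*z^2 - 31.4226*z - 14.67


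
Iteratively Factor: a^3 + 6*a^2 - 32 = (a - 2)*(a^2 + 8*a + 16) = (a - 2)*(a + 4)*(a + 4)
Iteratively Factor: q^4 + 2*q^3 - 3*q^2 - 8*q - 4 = (q + 1)*(q^3 + q^2 - 4*q - 4) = (q + 1)^2*(q^2 - 4) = (q - 2)*(q + 1)^2*(q + 2)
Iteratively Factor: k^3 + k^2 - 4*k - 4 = (k + 1)*(k^2 - 4) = (k - 2)*(k + 1)*(k + 2)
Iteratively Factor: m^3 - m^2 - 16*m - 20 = (m + 2)*(m^2 - 3*m - 10) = (m + 2)^2*(m - 5)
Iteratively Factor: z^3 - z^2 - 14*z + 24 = (z + 4)*(z^2 - 5*z + 6) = (z - 3)*(z + 4)*(z - 2)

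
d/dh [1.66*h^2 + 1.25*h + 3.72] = 3.32*h + 1.25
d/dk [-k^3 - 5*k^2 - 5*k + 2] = -3*k^2 - 10*k - 5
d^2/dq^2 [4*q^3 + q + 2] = 24*q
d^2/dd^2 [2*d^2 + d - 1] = 4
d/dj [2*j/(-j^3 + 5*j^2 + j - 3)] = 2*(2*j^3 - 5*j^2 - 3)/(j^6 - 10*j^5 + 23*j^4 + 16*j^3 - 29*j^2 - 6*j + 9)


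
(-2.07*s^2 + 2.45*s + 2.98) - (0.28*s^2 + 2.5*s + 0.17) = -2.35*s^2 - 0.0499999999999998*s + 2.81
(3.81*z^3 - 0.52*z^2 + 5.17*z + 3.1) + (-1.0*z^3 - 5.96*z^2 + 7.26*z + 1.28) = 2.81*z^3 - 6.48*z^2 + 12.43*z + 4.38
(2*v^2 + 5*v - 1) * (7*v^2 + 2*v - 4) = 14*v^4 + 39*v^3 - 5*v^2 - 22*v + 4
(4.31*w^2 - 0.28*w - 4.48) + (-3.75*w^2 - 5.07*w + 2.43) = 0.56*w^2 - 5.35*w - 2.05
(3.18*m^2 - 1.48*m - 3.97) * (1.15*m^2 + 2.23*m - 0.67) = 3.657*m^4 + 5.3894*m^3 - 9.9965*m^2 - 7.8615*m + 2.6599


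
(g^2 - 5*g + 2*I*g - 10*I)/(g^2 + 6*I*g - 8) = (g - 5)/(g + 4*I)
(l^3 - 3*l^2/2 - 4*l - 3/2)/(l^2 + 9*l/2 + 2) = (l^2 - 2*l - 3)/(l + 4)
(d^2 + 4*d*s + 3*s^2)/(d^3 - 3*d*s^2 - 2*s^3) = (-d - 3*s)/(-d^2 + d*s + 2*s^2)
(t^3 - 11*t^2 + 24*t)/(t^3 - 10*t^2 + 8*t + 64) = t*(t - 3)/(t^2 - 2*t - 8)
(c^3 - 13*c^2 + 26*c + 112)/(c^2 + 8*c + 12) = (c^2 - 15*c + 56)/(c + 6)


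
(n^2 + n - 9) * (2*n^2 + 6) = 2*n^4 + 2*n^3 - 12*n^2 + 6*n - 54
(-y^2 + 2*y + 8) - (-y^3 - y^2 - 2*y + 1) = y^3 + 4*y + 7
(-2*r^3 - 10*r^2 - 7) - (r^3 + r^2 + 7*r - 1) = -3*r^3 - 11*r^2 - 7*r - 6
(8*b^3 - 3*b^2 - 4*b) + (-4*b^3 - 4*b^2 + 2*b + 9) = 4*b^3 - 7*b^2 - 2*b + 9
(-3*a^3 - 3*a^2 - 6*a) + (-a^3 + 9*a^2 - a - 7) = -4*a^3 + 6*a^2 - 7*a - 7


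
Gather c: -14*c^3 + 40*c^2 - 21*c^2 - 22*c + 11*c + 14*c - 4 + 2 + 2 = -14*c^3 + 19*c^2 + 3*c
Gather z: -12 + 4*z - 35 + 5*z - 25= 9*z - 72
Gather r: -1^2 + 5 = 4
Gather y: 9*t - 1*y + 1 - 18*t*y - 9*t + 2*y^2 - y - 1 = 2*y^2 + y*(-18*t - 2)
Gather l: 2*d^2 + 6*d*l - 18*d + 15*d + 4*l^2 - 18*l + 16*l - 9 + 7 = 2*d^2 - 3*d + 4*l^2 + l*(6*d - 2) - 2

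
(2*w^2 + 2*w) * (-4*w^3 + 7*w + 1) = -8*w^5 - 8*w^4 + 14*w^3 + 16*w^2 + 2*w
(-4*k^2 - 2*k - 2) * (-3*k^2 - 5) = 12*k^4 + 6*k^3 + 26*k^2 + 10*k + 10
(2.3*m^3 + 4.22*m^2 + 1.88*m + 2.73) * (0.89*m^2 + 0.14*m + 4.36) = 2.047*m^5 + 4.0778*m^4 + 12.292*m^3 + 21.0921*m^2 + 8.579*m + 11.9028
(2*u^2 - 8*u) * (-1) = -2*u^2 + 8*u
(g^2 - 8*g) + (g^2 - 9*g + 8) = 2*g^2 - 17*g + 8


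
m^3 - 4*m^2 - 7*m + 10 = (m - 5)*(m - 1)*(m + 2)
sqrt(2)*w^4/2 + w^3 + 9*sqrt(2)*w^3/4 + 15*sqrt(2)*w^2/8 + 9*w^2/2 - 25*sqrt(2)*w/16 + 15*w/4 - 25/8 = (w - 1/2)*(w + 5/2)^2*(sqrt(2)*w/2 + 1)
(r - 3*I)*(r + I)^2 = r^3 - I*r^2 + 5*r + 3*I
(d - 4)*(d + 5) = d^2 + d - 20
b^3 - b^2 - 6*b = b*(b - 3)*(b + 2)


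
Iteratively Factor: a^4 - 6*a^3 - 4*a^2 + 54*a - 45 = (a - 3)*(a^3 - 3*a^2 - 13*a + 15) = (a - 5)*(a - 3)*(a^2 + 2*a - 3) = (a - 5)*(a - 3)*(a - 1)*(a + 3)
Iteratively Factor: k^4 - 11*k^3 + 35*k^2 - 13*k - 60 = (k + 1)*(k^3 - 12*k^2 + 47*k - 60) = (k - 4)*(k + 1)*(k^2 - 8*k + 15) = (k - 5)*(k - 4)*(k + 1)*(k - 3)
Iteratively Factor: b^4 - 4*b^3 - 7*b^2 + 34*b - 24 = (b - 4)*(b^3 - 7*b + 6) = (b - 4)*(b - 1)*(b^2 + b - 6) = (b - 4)*(b - 1)*(b + 3)*(b - 2)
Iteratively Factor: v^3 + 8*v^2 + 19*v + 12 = (v + 1)*(v^2 + 7*v + 12) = (v + 1)*(v + 4)*(v + 3)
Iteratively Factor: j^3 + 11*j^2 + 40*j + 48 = (j + 4)*(j^2 + 7*j + 12) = (j + 4)^2*(j + 3)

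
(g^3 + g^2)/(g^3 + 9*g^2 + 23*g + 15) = g^2/(g^2 + 8*g + 15)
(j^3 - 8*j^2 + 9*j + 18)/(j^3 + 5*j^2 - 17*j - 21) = (j - 6)/(j + 7)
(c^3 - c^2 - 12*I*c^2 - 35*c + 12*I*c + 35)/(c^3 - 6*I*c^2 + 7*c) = (c^2 - c*(1 + 5*I) + 5*I)/(c*(c + I))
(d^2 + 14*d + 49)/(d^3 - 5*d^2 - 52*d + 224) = (d + 7)/(d^2 - 12*d + 32)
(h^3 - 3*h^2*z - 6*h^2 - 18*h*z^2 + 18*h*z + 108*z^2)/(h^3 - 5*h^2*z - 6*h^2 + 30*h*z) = (-h^2 + 3*h*z + 18*z^2)/(h*(-h + 5*z))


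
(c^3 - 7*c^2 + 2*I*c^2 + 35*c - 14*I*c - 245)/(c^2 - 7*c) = c + 2*I + 35/c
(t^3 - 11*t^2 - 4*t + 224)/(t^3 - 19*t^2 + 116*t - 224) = (t + 4)/(t - 4)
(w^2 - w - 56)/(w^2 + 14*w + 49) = (w - 8)/(w + 7)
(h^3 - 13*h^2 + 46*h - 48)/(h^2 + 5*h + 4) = (h^3 - 13*h^2 + 46*h - 48)/(h^2 + 5*h + 4)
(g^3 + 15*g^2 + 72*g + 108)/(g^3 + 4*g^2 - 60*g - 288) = (g + 3)/(g - 8)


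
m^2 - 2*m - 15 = (m - 5)*(m + 3)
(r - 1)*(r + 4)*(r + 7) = r^3 + 10*r^2 + 17*r - 28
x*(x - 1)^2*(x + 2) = x^4 - 3*x^2 + 2*x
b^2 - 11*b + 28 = (b - 7)*(b - 4)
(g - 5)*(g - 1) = g^2 - 6*g + 5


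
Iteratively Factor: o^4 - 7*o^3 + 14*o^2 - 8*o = (o)*(o^3 - 7*o^2 + 14*o - 8) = o*(o - 4)*(o^2 - 3*o + 2) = o*(o - 4)*(o - 2)*(o - 1)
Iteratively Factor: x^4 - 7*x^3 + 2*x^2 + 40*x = (x)*(x^3 - 7*x^2 + 2*x + 40) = x*(x + 2)*(x^2 - 9*x + 20) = x*(x - 5)*(x + 2)*(x - 4)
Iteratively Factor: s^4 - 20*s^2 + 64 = (s + 2)*(s^3 - 2*s^2 - 16*s + 32) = (s + 2)*(s + 4)*(s^2 - 6*s + 8) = (s - 2)*(s + 2)*(s + 4)*(s - 4)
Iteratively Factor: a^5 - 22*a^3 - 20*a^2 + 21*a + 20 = (a + 4)*(a^4 - 4*a^3 - 6*a^2 + 4*a + 5) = (a + 1)*(a + 4)*(a^3 - 5*a^2 - a + 5) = (a + 1)^2*(a + 4)*(a^2 - 6*a + 5) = (a - 1)*(a + 1)^2*(a + 4)*(a - 5)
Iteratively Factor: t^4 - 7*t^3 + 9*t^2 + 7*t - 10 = (t + 1)*(t^3 - 8*t^2 + 17*t - 10) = (t - 5)*(t + 1)*(t^2 - 3*t + 2) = (t - 5)*(t - 2)*(t + 1)*(t - 1)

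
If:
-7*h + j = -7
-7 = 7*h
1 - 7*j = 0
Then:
No Solution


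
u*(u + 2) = u^2 + 2*u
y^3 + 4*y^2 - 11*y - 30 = (y - 3)*(y + 2)*(y + 5)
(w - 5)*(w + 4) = w^2 - w - 20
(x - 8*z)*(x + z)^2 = x^3 - 6*x^2*z - 15*x*z^2 - 8*z^3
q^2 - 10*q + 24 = (q - 6)*(q - 4)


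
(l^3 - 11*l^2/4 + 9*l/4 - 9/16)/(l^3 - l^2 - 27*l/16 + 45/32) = 2*(2*l - 1)/(4*l + 5)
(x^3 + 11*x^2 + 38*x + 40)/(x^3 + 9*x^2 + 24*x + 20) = (x + 4)/(x + 2)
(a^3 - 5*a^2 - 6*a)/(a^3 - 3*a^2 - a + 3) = a*(a - 6)/(a^2 - 4*a + 3)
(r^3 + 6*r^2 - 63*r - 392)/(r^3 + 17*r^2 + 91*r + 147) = (r - 8)/(r + 3)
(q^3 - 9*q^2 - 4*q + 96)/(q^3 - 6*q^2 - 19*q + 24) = (q - 4)/(q - 1)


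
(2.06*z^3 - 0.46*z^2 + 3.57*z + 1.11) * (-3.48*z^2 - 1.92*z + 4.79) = -7.1688*z^5 - 2.3544*z^4 - 1.673*z^3 - 12.9206*z^2 + 14.9691*z + 5.3169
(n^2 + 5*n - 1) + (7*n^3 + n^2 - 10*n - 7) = 7*n^3 + 2*n^2 - 5*n - 8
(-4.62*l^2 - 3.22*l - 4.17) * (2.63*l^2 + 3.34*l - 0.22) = -12.1506*l^4 - 23.8994*l^3 - 20.7055*l^2 - 13.2194*l + 0.9174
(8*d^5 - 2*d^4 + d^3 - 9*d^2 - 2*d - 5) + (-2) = 8*d^5 - 2*d^4 + d^3 - 9*d^2 - 2*d - 7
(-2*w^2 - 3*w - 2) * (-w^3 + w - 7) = 2*w^5 + 3*w^4 + 11*w^2 + 19*w + 14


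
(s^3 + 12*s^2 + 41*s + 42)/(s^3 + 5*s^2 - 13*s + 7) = (s^2 + 5*s + 6)/(s^2 - 2*s + 1)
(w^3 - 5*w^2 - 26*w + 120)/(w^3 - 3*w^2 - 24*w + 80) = (w - 6)/(w - 4)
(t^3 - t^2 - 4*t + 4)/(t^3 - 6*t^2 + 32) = (t^2 - 3*t + 2)/(t^2 - 8*t + 16)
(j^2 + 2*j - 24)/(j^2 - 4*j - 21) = (-j^2 - 2*j + 24)/(-j^2 + 4*j + 21)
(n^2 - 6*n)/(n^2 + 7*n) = (n - 6)/(n + 7)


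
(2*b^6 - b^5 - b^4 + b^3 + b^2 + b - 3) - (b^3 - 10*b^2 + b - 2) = 2*b^6 - b^5 - b^4 + 11*b^2 - 1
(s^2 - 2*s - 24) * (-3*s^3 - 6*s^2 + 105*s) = -3*s^5 + 189*s^3 - 66*s^2 - 2520*s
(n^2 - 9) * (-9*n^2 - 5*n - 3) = -9*n^4 - 5*n^3 + 78*n^2 + 45*n + 27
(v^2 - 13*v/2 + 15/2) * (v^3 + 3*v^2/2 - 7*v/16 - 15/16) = v^5 - 5*v^4 - 43*v^3/16 + 421*v^2/32 + 45*v/16 - 225/32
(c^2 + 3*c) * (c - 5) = c^3 - 2*c^2 - 15*c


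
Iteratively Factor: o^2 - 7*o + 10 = (o - 2)*(o - 5)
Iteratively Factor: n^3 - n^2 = (n)*(n^2 - n) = n*(n - 1)*(n)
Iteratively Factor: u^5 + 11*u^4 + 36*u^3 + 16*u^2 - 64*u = (u + 4)*(u^4 + 7*u^3 + 8*u^2 - 16*u) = (u + 4)^2*(u^3 + 3*u^2 - 4*u) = (u + 4)^3*(u^2 - u) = (u - 1)*(u + 4)^3*(u)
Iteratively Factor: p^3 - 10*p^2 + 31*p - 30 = (p - 5)*(p^2 - 5*p + 6) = (p - 5)*(p - 3)*(p - 2)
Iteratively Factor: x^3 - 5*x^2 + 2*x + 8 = (x - 4)*(x^2 - x - 2) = (x - 4)*(x - 2)*(x + 1)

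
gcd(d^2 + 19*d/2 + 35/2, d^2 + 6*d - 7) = d + 7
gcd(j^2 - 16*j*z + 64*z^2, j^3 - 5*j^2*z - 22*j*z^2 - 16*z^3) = -j + 8*z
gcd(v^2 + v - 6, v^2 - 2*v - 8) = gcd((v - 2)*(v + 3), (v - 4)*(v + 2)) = 1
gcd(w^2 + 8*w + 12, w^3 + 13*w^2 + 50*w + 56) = w + 2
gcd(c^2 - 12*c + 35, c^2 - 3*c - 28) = c - 7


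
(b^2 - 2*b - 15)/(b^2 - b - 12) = (b - 5)/(b - 4)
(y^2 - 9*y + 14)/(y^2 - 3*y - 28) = (y - 2)/(y + 4)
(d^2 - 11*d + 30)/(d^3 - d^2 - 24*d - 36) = (d - 5)/(d^2 + 5*d + 6)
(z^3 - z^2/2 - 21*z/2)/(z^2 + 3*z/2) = (2*z^2 - z - 21)/(2*z + 3)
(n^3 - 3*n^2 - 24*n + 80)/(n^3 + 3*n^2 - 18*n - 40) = (n - 4)/(n + 2)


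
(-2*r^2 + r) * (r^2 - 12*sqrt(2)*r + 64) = -2*r^4 + r^3 + 24*sqrt(2)*r^3 - 128*r^2 - 12*sqrt(2)*r^2 + 64*r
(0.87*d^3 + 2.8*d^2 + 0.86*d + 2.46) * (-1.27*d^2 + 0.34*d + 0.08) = -1.1049*d^5 - 3.2602*d^4 - 0.0706000000000002*d^3 - 2.6078*d^2 + 0.9052*d + 0.1968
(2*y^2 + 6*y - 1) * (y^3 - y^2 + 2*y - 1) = 2*y^5 + 4*y^4 - 3*y^3 + 11*y^2 - 8*y + 1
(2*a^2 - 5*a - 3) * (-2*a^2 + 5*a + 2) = -4*a^4 + 20*a^3 - 15*a^2 - 25*a - 6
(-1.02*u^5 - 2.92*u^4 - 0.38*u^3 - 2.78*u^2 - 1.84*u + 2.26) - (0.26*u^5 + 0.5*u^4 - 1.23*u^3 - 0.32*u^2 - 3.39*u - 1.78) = -1.28*u^5 - 3.42*u^4 + 0.85*u^3 - 2.46*u^2 + 1.55*u + 4.04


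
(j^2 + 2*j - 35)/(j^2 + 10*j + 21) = (j - 5)/(j + 3)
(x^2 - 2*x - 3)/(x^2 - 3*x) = (x + 1)/x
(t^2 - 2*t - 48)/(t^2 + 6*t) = (t - 8)/t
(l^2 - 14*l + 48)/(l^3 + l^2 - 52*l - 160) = (l - 6)/(l^2 + 9*l + 20)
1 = 1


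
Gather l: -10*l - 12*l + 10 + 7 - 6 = 11 - 22*l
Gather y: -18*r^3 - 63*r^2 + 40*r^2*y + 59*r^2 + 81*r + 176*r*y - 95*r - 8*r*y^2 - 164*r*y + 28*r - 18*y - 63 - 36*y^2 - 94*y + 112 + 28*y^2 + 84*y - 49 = -18*r^3 - 4*r^2 + 14*r + y^2*(-8*r - 8) + y*(40*r^2 + 12*r - 28)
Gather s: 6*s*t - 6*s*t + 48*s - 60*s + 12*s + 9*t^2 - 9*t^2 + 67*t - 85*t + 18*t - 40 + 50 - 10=0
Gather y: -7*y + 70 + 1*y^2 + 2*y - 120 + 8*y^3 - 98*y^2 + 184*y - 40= 8*y^3 - 97*y^2 + 179*y - 90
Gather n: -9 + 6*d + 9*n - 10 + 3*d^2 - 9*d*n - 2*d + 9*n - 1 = 3*d^2 + 4*d + n*(18 - 9*d) - 20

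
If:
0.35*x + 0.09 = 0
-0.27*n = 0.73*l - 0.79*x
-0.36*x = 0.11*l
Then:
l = 0.84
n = -3.03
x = -0.26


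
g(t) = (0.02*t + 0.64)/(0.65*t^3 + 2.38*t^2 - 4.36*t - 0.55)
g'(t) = (0.02*t + 0.64)*(-1.95*t^2 - 4.76*t + 4.36)/(0.65*t^3 + 2.38*t^2 - 4.36*t - 0.55)^2 + 0.02/(0.65*t^3 + 2.38*t^2 - 4.36*t - 0.55) = (-0.026*t^3 - 1.2956*t^2 - 3.0464*t + 2.7794)/(0.4225*t^6 + 3.094*t^5 - 0.00360000000000138*t^4 - 21.4686*t^3 + 16.3916*t^2 + 4.796*t + 0.3025)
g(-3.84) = 0.04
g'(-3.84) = -0.02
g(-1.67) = 0.06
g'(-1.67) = 0.04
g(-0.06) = -2.28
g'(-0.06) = 37.73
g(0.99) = -0.35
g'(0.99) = -0.42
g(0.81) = -0.30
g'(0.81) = -0.12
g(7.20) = 0.00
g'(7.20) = -0.00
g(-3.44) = 0.04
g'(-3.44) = -0.00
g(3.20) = 0.02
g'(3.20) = -0.02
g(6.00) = 0.00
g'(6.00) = -0.00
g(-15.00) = -0.00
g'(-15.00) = -0.00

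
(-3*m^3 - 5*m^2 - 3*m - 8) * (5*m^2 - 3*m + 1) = -15*m^5 - 16*m^4 - 3*m^3 - 36*m^2 + 21*m - 8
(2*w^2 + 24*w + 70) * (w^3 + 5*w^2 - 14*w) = 2*w^5 + 34*w^4 + 162*w^3 + 14*w^2 - 980*w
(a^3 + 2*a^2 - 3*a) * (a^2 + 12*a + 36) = a^5 + 14*a^4 + 57*a^3 + 36*a^2 - 108*a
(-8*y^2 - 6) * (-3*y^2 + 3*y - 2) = 24*y^4 - 24*y^3 + 34*y^2 - 18*y + 12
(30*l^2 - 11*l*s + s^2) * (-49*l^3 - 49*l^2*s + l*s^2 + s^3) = -1470*l^5 - 931*l^4*s + 520*l^3*s^2 - 30*l^2*s^3 - 10*l*s^4 + s^5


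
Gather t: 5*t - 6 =5*t - 6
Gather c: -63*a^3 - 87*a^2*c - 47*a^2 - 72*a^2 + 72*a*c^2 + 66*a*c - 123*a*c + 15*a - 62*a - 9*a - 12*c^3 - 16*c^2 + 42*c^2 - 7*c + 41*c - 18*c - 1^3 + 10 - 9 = -63*a^3 - 119*a^2 - 56*a - 12*c^3 + c^2*(72*a + 26) + c*(-87*a^2 - 57*a + 16)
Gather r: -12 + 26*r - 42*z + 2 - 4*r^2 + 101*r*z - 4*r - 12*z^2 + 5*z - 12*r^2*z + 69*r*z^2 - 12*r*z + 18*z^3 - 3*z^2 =r^2*(-12*z - 4) + r*(69*z^2 + 89*z + 22) + 18*z^3 - 15*z^2 - 37*z - 10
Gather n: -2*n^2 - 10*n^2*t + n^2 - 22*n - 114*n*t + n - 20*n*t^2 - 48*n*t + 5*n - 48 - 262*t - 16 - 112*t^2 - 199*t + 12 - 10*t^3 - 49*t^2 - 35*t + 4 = n^2*(-10*t - 1) + n*(-20*t^2 - 162*t - 16) - 10*t^3 - 161*t^2 - 496*t - 48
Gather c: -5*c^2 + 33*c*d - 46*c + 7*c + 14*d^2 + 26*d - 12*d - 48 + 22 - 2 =-5*c^2 + c*(33*d - 39) + 14*d^2 + 14*d - 28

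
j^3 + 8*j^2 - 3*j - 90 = (j - 3)*(j + 5)*(j + 6)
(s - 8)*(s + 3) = s^2 - 5*s - 24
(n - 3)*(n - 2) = n^2 - 5*n + 6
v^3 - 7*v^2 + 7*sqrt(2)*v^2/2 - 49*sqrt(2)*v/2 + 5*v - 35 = (v - 7)*(v + sqrt(2))*(v + 5*sqrt(2)/2)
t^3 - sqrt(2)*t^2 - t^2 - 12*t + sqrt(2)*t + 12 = (t - 1)*(t - 3*sqrt(2))*(t + 2*sqrt(2))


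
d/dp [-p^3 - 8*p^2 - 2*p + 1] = -3*p^2 - 16*p - 2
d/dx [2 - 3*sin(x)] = -3*cos(x)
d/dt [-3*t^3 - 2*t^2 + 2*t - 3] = -9*t^2 - 4*t + 2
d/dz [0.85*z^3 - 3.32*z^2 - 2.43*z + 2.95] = 2.55*z^2 - 6.64*z - 2.43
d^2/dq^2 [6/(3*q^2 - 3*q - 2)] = 36*(3*q^2 - 3*q - 3*(2*q - 1)^2 - 2)/(-3*q^2 + 3*q + 2)^3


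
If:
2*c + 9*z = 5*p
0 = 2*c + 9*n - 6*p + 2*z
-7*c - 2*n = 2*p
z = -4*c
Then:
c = 0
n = 0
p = 0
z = 0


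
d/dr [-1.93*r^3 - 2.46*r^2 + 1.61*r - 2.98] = -5.79*r^2 - 4.92*r + 1.61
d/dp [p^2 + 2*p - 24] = 2*p + 2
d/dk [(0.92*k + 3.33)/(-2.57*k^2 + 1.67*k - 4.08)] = (2.3644*k^2 + 17.1162*k - 9.3147)/(6.6049*k^4 - 8.5838*k^3 + 23.7601*k^2 - 13.6272*k + 16.6464)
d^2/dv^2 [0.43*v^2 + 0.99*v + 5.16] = 0.860000000000000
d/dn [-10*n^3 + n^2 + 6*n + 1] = -30*n^2 + 2*n + 6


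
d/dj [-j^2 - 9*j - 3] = -2*j - 9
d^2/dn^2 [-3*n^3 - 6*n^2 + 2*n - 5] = -18*n - 12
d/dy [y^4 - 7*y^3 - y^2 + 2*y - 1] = 4*y^3 - 21*y^2 - 2*y + 2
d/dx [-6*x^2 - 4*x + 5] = -12*x - 4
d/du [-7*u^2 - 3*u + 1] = -14*u - 3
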